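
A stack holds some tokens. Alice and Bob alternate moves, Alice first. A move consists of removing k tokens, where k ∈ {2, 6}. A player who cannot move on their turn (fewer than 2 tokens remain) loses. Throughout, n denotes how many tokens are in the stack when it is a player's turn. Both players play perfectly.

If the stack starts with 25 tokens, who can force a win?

Compute win/loss labels from the base case upward. A position with no move is L. Any other position is W if it can reach an L in one move, else L.
n=0: no move → L
n=1: no move → L
n=2: reaches L-position 0 → W
n=3: reaches L-position 1 → W
n=4: only reaches 2(W), which is W → L
n=5: only reaches 3(W), which is W → L
n=6: reaches L-position 4 → W
n=7: reaches L-position 5 → W
n=8: only reaches 6(W), 2(W), all W → L
n=9: only reaches 7(W), 3(W), all W → L
n=10: reaches L-position 8 → W
n=11: reaches L-position 9 → W
n=12: only reaches 10(W), 6(W), all W → L
n=13: only reaches 11(W), 7(W), all W → L
n=14: reaches L-position 12 → W
n=15: reaches L-position 13 → W
n=16: only reaches 14(W), 10(W), all W → L
n=17: only reaches 15(W), 11(W), all W → L
n=18: reaches L-position 16 → W
n=19: reaches L-position 17 → W
n=20: only reaches 18(W), 14(W), all W → L
n=21: only reaches 19(W), 15(W), all W → L
n=22: reaches L-position 20 → W
n=23: reaches L-position 21 → W
n=24: only reaches 22(W), 18(W), all W → L
n=25: only reaches 23(W), 19(W), all W → L
The starting position 25 is L: whatever Alice does, the opponent receives a W position.

Bob wins.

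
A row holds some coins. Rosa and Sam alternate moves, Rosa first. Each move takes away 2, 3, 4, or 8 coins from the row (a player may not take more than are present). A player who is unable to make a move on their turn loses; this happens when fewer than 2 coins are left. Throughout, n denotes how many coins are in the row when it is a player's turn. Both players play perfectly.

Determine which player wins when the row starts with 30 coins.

Compute win/loss labels from the base case upward. A position with no move is L. Any other position is W if it can reach an L in one move, else L.
n=0: no move → L
n=1: no move → L
n=2: W (go to 0, an L position)
n=3: W (go to 1, an L position)
n=4: W (go to 1, an L position)
n=5: W (go to 1, an L position)
n=6: L (options 4(W), 3(W), 2(W) are all W)
n=7: L (options 5(W), 4(W), 3(W) are all W)
n=8: W (go to 6, an L position)
n=9: W (go to 7, an L position)
n=10: W (go to 7, an L position)
n=11: W (go to 7, an L position)
n=12: L (options 10(W), 9(W), 8(W), 4(W) are all W)
n=13: L (options 11(W), 10(W), 9(W), 5(W) are all W)
n=14: W (go to 12, an L position)
n=15: W (go to 13, an L position)
n=16: W (go to 13, an L position)
n=17: W (go to 13, an L position)
n=18: L (options 16(W), 15(W), 14(W), 10(W) are all W)
n=19: L (options 17(W), 16(W), 15(W), 11(W) are all W)
n=20: W (go to 18, an L position)
n=21: W (go to 19, an L position)
n=22: W (go to 19, an L position)
n=23: W (go to 19, an L position)
n=24: L (options 22(W), 21(W), 20(W), 16(W) are all W)
n=25: L (options 23(W), 22(W), 21(W), 17(W) are all W)
n=26: W (go to 24, an L position)
n=27: W (go to 25, an L position)
n=28: W (go to 25, an L position)
n=29: W (go to 25, an L position)
n=30: L (options 28(W), 27(W), 26(W), 22(W) are all W)
Every move from 30 reaches a W position, so the mover loses.

Sam wins.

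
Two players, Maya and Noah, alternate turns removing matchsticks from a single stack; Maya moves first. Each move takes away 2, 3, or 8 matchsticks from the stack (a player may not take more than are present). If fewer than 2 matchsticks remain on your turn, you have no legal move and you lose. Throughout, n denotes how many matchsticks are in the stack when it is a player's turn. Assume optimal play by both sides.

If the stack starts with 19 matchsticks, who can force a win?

Maya wins.

Classify positions by backward induction: terminal positions (no move available) are L. From any other position, the mover wins iff some move reaches an L.
n=0: no move → L
n=1: no move → L
n=2: W (go to 0, an L position)
n=3: W (go to 1, an L position)
n=4: W (go to 1, an L position)
n=5: L (options 3(W), 2(W) are all W)
n=6: L (options 4(W), 3(W) are all W)
n=7: W (go to 5, an L position)
n=8: W (go to 6, an L position)
n=9: W (go to 6, an L position)
n=10: L (options 8(W), 7(W), 2(W) are all W)
n=11: L (options 9(W), 8(W), 3(W) are all W)
n=12: W (go to 10, an L position)
n=13: W (go to 11, an L position)
n=14: W (go to 11, an L position)
n=15: L (options 13(W), 12(W), 7(W) are all W)
n=16: L (options 14(W), 13(W), 8(W) are all W)
n=17: W (go to 15, an L position)
n=18: W (go to 16, an L position)
n=19: W (go to 16, an L position)
From 19 Maya can remove 3, leaving 16, reaching an L position.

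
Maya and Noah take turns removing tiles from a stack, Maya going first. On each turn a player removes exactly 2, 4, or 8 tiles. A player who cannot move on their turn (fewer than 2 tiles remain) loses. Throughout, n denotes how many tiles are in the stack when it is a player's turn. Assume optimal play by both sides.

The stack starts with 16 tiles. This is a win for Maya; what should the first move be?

Remove 4, leaving 12.

Compute win/loss labels from the base case upward. A position with no move is L. Any other position is W if it can reach an L in one move, else L.
n=0: no move → L
n=1: no move → L
n=2: →0(L), so W
n=3: →1(L), so W
n=4: →0(L), so W
n=5: →1(L), so W
n=6: →4(W), 2(W) — all W, so L
n=7: →5(W), 3(W) — all W, so L
n=8: →6(L), so W
n=9: →7(L), so W
n=10: →6(L), so W
n=11: →7(L), so W
n=12: →10(W), 8(W), 4(W) — all W, so L
n=13: →11(W), 9(W), 5(W) — all W, so L
n=14: →12(L), so W
n=15: →13(L), so W
n=16: →12(L), so W
From 16, the L positions reachable in one move are: 12.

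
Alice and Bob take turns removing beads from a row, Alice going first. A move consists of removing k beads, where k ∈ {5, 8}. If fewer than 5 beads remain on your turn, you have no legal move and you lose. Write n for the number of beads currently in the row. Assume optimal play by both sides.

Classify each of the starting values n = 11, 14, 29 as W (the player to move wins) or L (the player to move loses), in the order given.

Classify positions by backward induction: terminal positions (no move available) are L. From any other position, the mover wins iff some move reaches an L.
n=0: no move → L
n=1: no move → L
n=2: no move → L
n=3: no move → L
n=4: no move → L
n=5: reaches L-position 0 → W
n=6: reaches L-position 1 → W
n=7: reaches L-position 2 → W
n=8: reaches L-position 3 → W
n=9: reaches L-position 4 → W
n=10: reaches L-position 2 → W
n=11: reaches L-position 3 → W
n=12: reaches L-position 4 → W
n=13: only reaches 8(W), 5(W), all W → L
n=14: only reaches 9(W), 6(W), all W → L
n=15: only reaches 10(W), 7(W), all W → L
n=16: only reaches 11(W), 8(W), all W → L
n=17: only reaches 12(W), 9(W), all W → L
n=18: reaches L-position 13 → W
n=19: reaches L-position 14 → W
n=20: reaches L-position 15 → W
n=21: reaches L-position 16 → W
n=22: reaches L-position 17 → W
n=23: reaches L-position 15 → W
n=24: reaches L-position 16 → W
n=25: reaches L-position 17 → W
n=26: only reaches 21(W), 18(W), all W → L
n=27: only reaches 22(W), 19(W), all W → L
n=28: only reaches 23(W), 20(W), all W → L
n=29: only reaches 24(W), 21(W), all W → L

11: W, 14: L, 29: L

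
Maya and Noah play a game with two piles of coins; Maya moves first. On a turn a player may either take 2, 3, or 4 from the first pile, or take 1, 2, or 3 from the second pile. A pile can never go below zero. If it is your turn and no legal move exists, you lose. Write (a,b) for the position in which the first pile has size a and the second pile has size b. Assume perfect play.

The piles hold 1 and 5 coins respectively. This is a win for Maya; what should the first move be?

Build the W/L table. Terminal = L. A non-terminal position is W if it has a move to some L; otherwise it is L.
No move ever increases a pile, so every position that can arise here has a ≤ 1 and b ≤ 5; it is enough to label the cells with 0 ≤ a ≤ 1 and 0 ≤ b ≤ 5.
Every move lowers a or b (never raises either), so fill the grid row by row in increasing a, and left to right within a row: each cell's successors are then already labelled.
      b=0  b=1  b=2  b=3  b=4  b=5
a=0:    L    W    W    W    L    W
a=1:    L    W    W    W    L    W
Cells with no legal move (terminal, hence L): (0,0), (1,0).
The remaining L cells, each justified by listing all of its moves:
(0,4): L (options (0,3)(W), (0,2)(W), (0,1)(W) are all W)
(1,4): L (options (1,3)(W), (1,2)(W), (1,1)(W) are all W)
Every other cell has at least one move into one of the L cells above, so it is W.
From (1,5), the L positions reachable in one move are: (1,4).

Move to (1,4).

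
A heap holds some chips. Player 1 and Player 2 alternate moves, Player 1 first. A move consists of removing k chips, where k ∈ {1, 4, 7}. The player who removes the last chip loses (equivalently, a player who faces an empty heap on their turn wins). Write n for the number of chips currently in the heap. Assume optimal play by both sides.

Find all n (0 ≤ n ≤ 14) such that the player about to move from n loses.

Compute win/loss labels from the base case upward. A position with no move is W. Any other position is W if it can reach an L in one move, else L.
n=0: no move; the opponent has just taken the last chip and therefore loses → W
n=1: the only move is to 0(W), a W ⇒ L
n=2: can move to 1, which is L ⇒ W
n=3: the only move is to 2(W), a W ⇒ L
n=4: can move to 3, which is L ⇒ W
n=5: can move to 1, which is L ⇒ W
n=6: moves to 5(W), 2(W); every one is W ⇒ L
n=7: can move to 6, which is L ⇒ W
n=8: can move to 1, which is L ⇒ W
n=9: moves to 8(W), 5(W), 2(W); every one is W ⇒ L
n=10: can move to 9, which is L ⇒ W
n=11: moves to 10(W), 7(W), 4(W); every one is W ⇒ L
n=12: can move to 11, which is L ⇒ W
n=13: can move to 9, which is L ⇒ W
n=14: moves to 13(W), 10(W), 7(W); every one is W ⇒ L
The losing starting values of n are exactly the entries labelled L in this table (6 of them).

1, 3, 6, 9, 11, 14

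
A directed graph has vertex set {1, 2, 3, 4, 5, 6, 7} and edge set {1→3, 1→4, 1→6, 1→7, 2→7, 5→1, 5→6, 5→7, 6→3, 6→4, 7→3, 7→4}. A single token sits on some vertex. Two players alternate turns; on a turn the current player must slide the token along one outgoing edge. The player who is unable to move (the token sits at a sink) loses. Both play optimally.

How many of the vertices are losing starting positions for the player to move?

Positions with no move are L. A position that does have a move is losing for the player to move precisely when every available move leads to a winning position for the opponent. Fill in the labels:
Every edge goes from a vertex to one that appears earlier in the order 3, 4, 7, 2, 6, 1, 5, so processing vertices in that order labels each vertex after all of its successors.
3: no outgoing edge → L
4: no outgoing edge → L
7: can move to 4, which is L ⇒ W
2: the only move is to 7(W), a W ⇒ L
6: can move to 4, which is L ⇒ W
1: can move to 4, which is L ⇒ W
5: moves to 1(W), 6(W), 7(W); every one is W ⇒ L
The L vertices are 2, 3, 4, 5; that is 4 in all.

4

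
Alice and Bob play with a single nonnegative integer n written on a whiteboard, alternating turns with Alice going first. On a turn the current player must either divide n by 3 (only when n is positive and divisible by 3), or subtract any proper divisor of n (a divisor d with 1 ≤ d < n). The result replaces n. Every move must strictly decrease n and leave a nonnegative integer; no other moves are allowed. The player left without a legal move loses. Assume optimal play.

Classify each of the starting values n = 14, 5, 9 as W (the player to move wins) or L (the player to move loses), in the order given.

Build the W/L table. Terminal = L. A non-terminal position is W if it has a move to some L; otherwise it is L.
n=0: no move → L
n=1: no move → L
n=2: →1(L), so W
n=3: →1(L), so W
n=4: →2(W), 3(W) — all W, so L
n=5: →4(L), so W
n=6: →4(L), so W
n=7: →6(W) only, which is W, so L
n=8: →4(L), so W
n=9: →3(W), 6(W), 8(W) — all W, so L
n=10: →9(L), so W
n=11: →10(W) only, which is W, so L
n=12: →4(L), so W
n=13: →12(W) only, which is W, so L
n=14: →7(L), so W

14: W, 5: W, 9: L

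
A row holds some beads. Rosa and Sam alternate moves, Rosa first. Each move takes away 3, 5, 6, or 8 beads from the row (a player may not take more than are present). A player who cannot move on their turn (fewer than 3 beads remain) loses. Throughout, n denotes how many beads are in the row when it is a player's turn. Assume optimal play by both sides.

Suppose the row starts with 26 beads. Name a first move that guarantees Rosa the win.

Use the standard recursion: the mover loses at a terminal position; elsewhere, the mover wins exactly when some move hands the opponent an L position.
n=0: no move → L
n=1: no move → L
n=2: no move → L
n=3: W (go to 0, an L position)
n=4: W (go to 1, an L position)
n=5: W (go to 2, an L position)
n=6: W (go to 1, an L position)
n=7: W (go to 2, an L position)
n=8: W (go to 2, an L position)
n=9: W (go to 1, an L position)
n=10: W (go to 2, an L position)
n=11: L (options 8(W), 6(W), 5(W), 3(W) are all W)
n=12: L (options 9(W), 7(W), 6(W), 4(W) are all W)
n=13: L (options 10(W), 8(W), 7(W), 5(W) are all W)
n=14: W (go to 11, an L position)
n=15: W (go to 12, an L position)
n=16: W (go to 13, an L position)
n=17: W (go to 12, an L position)
n=18: W (go to 13, an L position)
n=19: W (go to 13, an L position)
n=20: W (go to 12, an L position)
n=21: W (go to 13, an L position)
n=22: L (options 19(W), 17(W), 16(W), 14(W) are all W)
n=23: L (options 20(W), 18(W), 17(W), 15(W) are all W)
n=24: L (options 21(W), 19(W), 18(W), 16(W) are all W)
n=25: W (go to 22, an L position)
n=26: W (go to 23, an L position)
From 26, the L positions reachable in one move are: 23.

Remove 3, leaving 23.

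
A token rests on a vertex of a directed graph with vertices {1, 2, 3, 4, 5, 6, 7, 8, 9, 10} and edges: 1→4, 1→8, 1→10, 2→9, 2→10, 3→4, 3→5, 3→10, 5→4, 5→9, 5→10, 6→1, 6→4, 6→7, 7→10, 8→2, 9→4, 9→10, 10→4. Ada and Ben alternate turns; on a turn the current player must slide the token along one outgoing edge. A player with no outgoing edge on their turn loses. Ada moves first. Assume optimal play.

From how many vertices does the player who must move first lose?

3

Classify positions by backward induction: terminal positions (no move available) are L. From any other position, the mover wins iff some move reaches an L.
Every edge goes from a vertex to one that appears earlier in the order 4, 10, 9, 5, 2, 8, 7, 3, 1, 6, so processing vertices in that order labels each vertex after all of its successors.
4: no outgoing edge → L
10: →4(L), so W
9: →4(L), so W
5: →4(L), so W
2: →9(W), 10(W) — all W, so L
8: →2(L), so W
7: →10(W) only, which is W, so L
3: →4(L), so W
1: →4(L), so W
6: →7(L), so W
The L vertices are 2, 4, 7; that is 3 in all.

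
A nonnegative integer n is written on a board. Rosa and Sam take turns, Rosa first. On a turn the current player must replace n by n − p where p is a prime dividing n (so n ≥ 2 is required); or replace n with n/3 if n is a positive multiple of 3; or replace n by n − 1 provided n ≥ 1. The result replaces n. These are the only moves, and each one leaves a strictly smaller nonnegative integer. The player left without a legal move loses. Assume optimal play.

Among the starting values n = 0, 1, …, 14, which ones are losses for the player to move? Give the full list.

Label each position W (a win for the player to move) or L (a loss). A position with no legal move is L; any other position is W exactly when some move reaches an L, and L when every move reaches a W.
n=0: no move → L
n=1: →0(L), so W
n=2: →0(L), so W
n=3: →0(L), so W
n=4: →2(W), 3(W) — all W, so L
n=5: →0(L), so W
n=6: →4(L), so W
n=7: →0(L), so W
n=8: →6(W), 7(W) — all W, so L
n=9: →8(L), so W
n=10: →8(L), so W
n=11: →0(L), so W
n=12: →4(L), so W
n=13: →0(L), so W
n=14: →7(W), 12(W), 13(W) — all W, so L
Reading off the rows marked L gives the requested list; there are 4 such values of n.

0, 4, 8, 14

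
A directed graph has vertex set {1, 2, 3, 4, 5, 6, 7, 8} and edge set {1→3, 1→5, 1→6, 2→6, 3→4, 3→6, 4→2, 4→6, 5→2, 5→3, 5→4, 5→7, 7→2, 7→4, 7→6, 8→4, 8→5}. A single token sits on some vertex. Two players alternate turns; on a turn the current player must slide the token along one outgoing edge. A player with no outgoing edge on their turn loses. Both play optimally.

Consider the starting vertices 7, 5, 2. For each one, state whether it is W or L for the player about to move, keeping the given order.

7: W, 5: L, 2: W

Classify positions by backward induction: terminal positions (no move available) are L. From any other position, the mover wins iff some move reaches an L.
Every edge goes from a vertex to one that appears earlier in the order 6, 2, 4, 7, 3, 5, 8, 1, so processing vertices in that order labels each vertex after all of its successors.
6: no outgoing edge → L
2: reaches L-position 6 → W
4: reaches L-position 6 → W
7: reaches L-position 6 → W
3: reaches L-position 6 → W
5: only reaches 3(W), 7(W), 4(W), 2(W), all W → L
8: reaches L-position 5 → W
1: reaches L-position 5 → W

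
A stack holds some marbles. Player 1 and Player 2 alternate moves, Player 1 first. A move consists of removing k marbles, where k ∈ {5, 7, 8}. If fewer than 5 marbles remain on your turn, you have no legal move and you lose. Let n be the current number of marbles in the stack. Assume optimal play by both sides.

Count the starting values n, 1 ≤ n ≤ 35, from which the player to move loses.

Compute win/loss labels from the base case upward. A position with no move is L. Any other position is W if it can reach an L in one move, else L.
n=0: no move → L
n=1: no move → L
n=2: no move → L
n=3: no move → L
n=4: no move → L
n=5: reaches L-position 0 → W
n=6: reaches L-position 1 → W
n=7: reaches L-position 2 → W
n=8: reaches L-position 3 → W
n=9: reaches L-position 4 → W
n=10: reaches L-position 3 → W
n=11: reaches L-position 4 → W
n=12: reaches L-position 4 → W
n=13: only reaches 8(W), 6(W), 5(W), all W → L
n=14: only reaches 9(W), 7(W), 6(W), all W → L
n=15: only reaches 10(W), 8(W), 7(W), all W → L
n=16: only reaches 11(W), 9(W), 8(W), all W → L
n=17: only reaches 12(W), 10(W), 9(W), all W → L
n=18: reaches L-position 13 → W
n=19: reaches L-position 14 → W
n=20: reaches L-position 15 → W
n=21: reaches L-position 16 → W
n=22: reaches L-position 17 → W
n=23: reaches L-position 16 → W
n=24: reaches L-position 17 → W
n=25: reaches L-position 17 → W
n=26: only reaches 21(W), 19(W), 18(W), all W → L
n=27: only reaches 22(W), 20(W), 19(W), all W → L
n=28: only reaches 23(W), 21(W), 20(W), all W → L
n=29: only reaches 24(W), 22(W), 21(W), all W → L
n=30: only reaches 25(W), 23(W), 22(W), all W → L
n=31: reaches L-position 26 → W
n=32: reaches L-position 27 → W
n=33: reaches L-position 28 → W
n=34: reaches L-position 29 → W
n=35: reaches L-position 30 → W
L entries with 1 ≤ n ≤ 35 (n=0 is outside the asked range and is not counted): n = 1, 2, 3, 4, 13, 14, 15, 16, 17, 26, 27, 28, 29, 30; that makes 14.

14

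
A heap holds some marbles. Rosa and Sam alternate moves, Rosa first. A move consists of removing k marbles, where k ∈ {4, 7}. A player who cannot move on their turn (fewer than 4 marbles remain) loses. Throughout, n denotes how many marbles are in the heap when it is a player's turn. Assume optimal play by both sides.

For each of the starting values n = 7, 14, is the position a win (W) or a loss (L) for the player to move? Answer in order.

Compute win/loss labels from the base case upward. A position with no move is L. Any other position is W if it can reach an L in one move, else L.
n=0: no move → L
n=1: no move → L
n=2: no move → L
n=3: no move → L
n=4: W (go to 0, an L position)
n=5: W (go to 1, an L position)
n=6: W (go to 2, an L position)
n=7: W (go to 3, an L position)
n=8: W (go to 1, an L position)
n=9: W (go to 2, an L position)
n=10: W (go to 3, an L position)
n=11: L (options 7(W), 4(W) are all W)
n=12: L (options 8(W), 5(W) are all W)
n=13: L (options 9(W), 6(W) are all W)
n=14: L (options 10(W), 7(W) are all W)

7: W, 14: L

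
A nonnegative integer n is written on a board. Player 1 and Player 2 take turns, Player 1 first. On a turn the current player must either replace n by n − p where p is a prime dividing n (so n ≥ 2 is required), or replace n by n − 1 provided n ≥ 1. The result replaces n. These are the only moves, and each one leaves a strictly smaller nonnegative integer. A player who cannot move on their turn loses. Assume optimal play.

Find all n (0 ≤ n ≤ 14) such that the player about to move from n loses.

Label each position W (a win for the player to move) or L (a loss). A position with no legal move is L; any other position is W exactly when some move reaches an L, and L when every move reaches a W.
n=0: no move → L
n=1: can move to 0, which is L ⇒ W
n=2: can move to 0, which is L ⇒ W
n=3: can move to 0, which is L ⇒ W
n=4: moves to 2(W), 3(W); every one is W ⇒ L
n=5: can move to 0, which is L ⇒ W
n=6: can move to 4, which is L ⇒ W
n=7: can move to 0, which is L ⇒ W
n=8: moves to 6(W), 7(W); every one is W ⇒ L
n=9: can move to 8, which is L ⇒ W
n=10: can move to 8, which is L ⇒ W
n=11: can move to 0, which is L ⇒ W
n=12: moves to 9(W), 10(W), 11(W); every one is W ⇒ L
n=13: can move to 0, which is L ⇒ W
n=14: can move to 12, which is L ⇒ W
The losing starting values of n are exactly the entries labelled L in this table (4 of them).

0, 4, 8, 12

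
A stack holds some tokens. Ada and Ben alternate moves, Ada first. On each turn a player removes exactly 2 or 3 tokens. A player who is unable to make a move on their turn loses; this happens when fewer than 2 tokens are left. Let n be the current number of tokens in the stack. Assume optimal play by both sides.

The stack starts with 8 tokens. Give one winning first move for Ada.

Compute win/loss labels from the base case upward. A position with no move is L. Any other position is W if it can reach an L in one move, else L.
n=0: no move → L
n=1: no move → L
n=2: can move to 0, which is L ⇒ W
n=3: can move to 1, which is L ⇒ W
n=4: can move to 1, which is L ⇒ W
n=5: moves to 3(W), 2(W); every one is W ⇒ L
n=6: moves to 4(W), 3(W); every one is W ⇒ L
n=7: can move to 5, which is L ⇒ W
n=8: can move to 6, which is L ⇒ W
From 8, the L positions reachable in one move are: 6, 5. Any move reaching one of these is winning.

Remove 2, leaving 6.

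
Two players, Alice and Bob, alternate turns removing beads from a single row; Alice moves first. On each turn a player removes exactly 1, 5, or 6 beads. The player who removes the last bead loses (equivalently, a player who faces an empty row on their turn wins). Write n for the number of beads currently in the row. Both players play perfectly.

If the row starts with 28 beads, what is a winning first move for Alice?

Remove 1, leaving 27.

Label each position W (a win for the player to move) or L (a loss). A position with no legal move is W; any other position is W exactly when some move reaches an L, and L when every move reaches a W.
n=0: no move; the opponent has just taken the last bead and therefore loses → W
n=1: the only move is to 0(W), a W ⇒ L
n=2: can move to 1, which is L ⇒ W
n=3: the only move is to 2(W), a W ⇒ L
n=4: can move to 3, which is L ⇒ W
n=5: moves to 4(W), 0(W); every one is W ⇒ L
n=6: can move to 5, which is L ⇒ W
n=7: can move to 1, which is L ⇒ W
n=8: can move to 3, which is L ⇒ W
n=9: can move to 3, which is L ⇒ W
n=10: can move to 5, which is L ⇒ W
n=11: can move to 5, which is L ⇒ W
n=12: moves to 11(W), 7(W), 6(W); every one is W ⇒ L
n=13: can move to 12, which is L ⇒ W
n=14: moves to 13(W), 9(W), 8(W); every one is W ⇒ L
n=15: can move to 14, which is L ⇒ W
n=16: moves to 15(W), 11(W), 10(W); every one is W ⇒ L
n=17: can move to 16, which is L ⇒ W
n=18: can move to 12, which is L ⇒ W
n=19: can move to 14, which is L ⇒ W
n=20: can move to 14, which is L ⇒ W
n=21: can move to 16, which is L ⇒ W
n=22: can move to 16, which is L ⇒ W
n=23: moves to 22(W), 18(W), 17(W); every one is W ⇒ L
n=24: can move to 23, which is L ⇒ W
n=25: moves to 24(W), 20(W), 19(W); every one is W ⇒ L
n=26: can move to 25, which is L ⇒ W
n=27: moves to 26(W), 22(W), 21(W); every one is W ⇒ L
n=28: can move to 27, which is L ⇒ W
From 28, the L positions reachable in one move are: 27, 23. Any move reaching one of these is winning.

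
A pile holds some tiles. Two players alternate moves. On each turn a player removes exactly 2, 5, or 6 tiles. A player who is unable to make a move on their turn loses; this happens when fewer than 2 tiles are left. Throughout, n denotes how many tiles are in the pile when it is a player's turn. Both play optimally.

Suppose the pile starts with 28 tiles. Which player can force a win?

Use the standard recursion: the mover loses at a terminal position; elsewhere, the mover wins exactly when some move hands the opponent an L position.
n=0: no move → L
n=1: no move → L
n=2: →0(L), so W
n=3: →1(L), so W
n=4: →2(W) only, which is W, so L
n=5: →0(L), so W
n=6: →4(L), so W
n=7: →1(L), so W
n=8: →6(W), 3(W), 2(W) — all W, so L
n=9: →4(L), so W
n=10: →8(L), so W
n=11: →9(W), 6(W), 5(W) — all W, so L
n=12: →10(W), 7(W), 6(W) — all W, so L
n=13: →11(L), so W
n=14: →12(L), so W
n=15: →13(W), 10(W), 9(W) — all W, so L
n=16: →11(L), so W
n=17: →15(L), so W
n=18: →12(L), so W
n=19: →17(W), 14(W), 13(W) — all W, so L
n=20: →15(L), so W
n=21: →19(L), so W
n=22: →20(W), 17(W), 16(W) — all W, so L
n=23: →21(W), 18(W), 17(W) — all W, so L
n=24: →22(L), so W
n=25: →23(L), so W
n=26: →24(W), 21(W), 20(W) — all W, so L
n=27: →22(L), so W
n=28: →26(L), so W
From 28 the player to move can remove 2, leaving 26, reaching an L position.

The first player wins.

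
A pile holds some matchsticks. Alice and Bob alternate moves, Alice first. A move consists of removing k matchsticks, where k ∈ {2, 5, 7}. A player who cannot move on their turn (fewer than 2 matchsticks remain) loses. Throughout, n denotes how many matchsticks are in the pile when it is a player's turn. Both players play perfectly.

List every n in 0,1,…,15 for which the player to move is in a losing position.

0, 1, 4, 10, 13, 14

Use the standard recursion: the mover loses at a terminal position; elsewhere, the mover wins exactly when some move hands the opponent an L position.
n=0: no move → L
n=1: no move → L
n=2: W (go to 0, an L position)
n=3: W (go to 1, an L position)
n=4: L (sole option 2(W) is W)
n=5: W (go to 0, an L position)
n=6: W (go to 4, an L position)
n=7: W (go to 0, an L position)
n=8: W (go to 1, an L position)
n=9: W (go to 4, an L position)
n=10: L (options 8(W), 5(W), 3(W) are all W)
n=11: W (go to 4, an L position)
n=12: W (go to 10, an L position)
n=13: L (options 11(W), 8(W), 6(W) are all W)
n=14: L (options 12(W), 9(W), 7(W) are all W)
n=15: W (go to 13, an L position)
Reading off the rows marked L gives the requested list; there are 6 such values of n.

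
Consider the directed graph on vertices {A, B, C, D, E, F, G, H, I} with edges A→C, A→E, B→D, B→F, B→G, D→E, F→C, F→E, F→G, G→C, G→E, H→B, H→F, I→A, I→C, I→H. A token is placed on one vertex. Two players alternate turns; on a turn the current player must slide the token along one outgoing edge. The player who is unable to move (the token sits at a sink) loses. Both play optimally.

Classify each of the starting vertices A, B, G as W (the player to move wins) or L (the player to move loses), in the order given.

Positions with no move are L. A position that does have a move is losing for the player to move precisely when every available move leads to a winning position for the opponent. Fill in the labels:
Every edge goes from a vertex to one that appears earlier in the order E, C, G, D, A, F, B, H, I, so processing vertices in that order labels each vertex after all of its successors.
E: no outgoing edge → L
C: no outgoing edge → L
G: W (go to C, an L position)
D: W (go to E, an L position)
A: W (go to C, an L position)
F: W (go to C, an L position)
B: L (options F(W), D(W), G(W) are all W)
H: W (go to B, an L position)
I: W (go to C, an L position)

A: W, B: L, G: W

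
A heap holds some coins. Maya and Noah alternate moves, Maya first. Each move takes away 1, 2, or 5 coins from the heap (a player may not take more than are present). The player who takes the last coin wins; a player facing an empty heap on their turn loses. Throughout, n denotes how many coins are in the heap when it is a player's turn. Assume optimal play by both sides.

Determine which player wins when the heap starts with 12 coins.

Build the W/L table. Terminal = L. A non-terminal position is W if it has a move to some L; otherwise it is L.
n=0: no move → L
n=1: W (go to 0, an L position)
n=2: W (go to 0, an L position)
n=3: L (options 2(W), 1(W) are all W)
n=4: W (go to 3, an L position)
n=5: W (go to 3, an L position)
n=6: L (options 5(W), 4(W), 1(W) are all W)
n=7: W (go to 6, an L position)
n=8: W (go to 6, an L position)
n=9: L (options 8(W), 7(W), 4(W) are all W)
n=10: W (go to 9, an L position)
n=11: W (go to 9, an L position)
n=12: L (options 11(W), 10(W), 7(W) are all W)
Every move from 12 reaches a W position, so the mover loses.

Noah wins.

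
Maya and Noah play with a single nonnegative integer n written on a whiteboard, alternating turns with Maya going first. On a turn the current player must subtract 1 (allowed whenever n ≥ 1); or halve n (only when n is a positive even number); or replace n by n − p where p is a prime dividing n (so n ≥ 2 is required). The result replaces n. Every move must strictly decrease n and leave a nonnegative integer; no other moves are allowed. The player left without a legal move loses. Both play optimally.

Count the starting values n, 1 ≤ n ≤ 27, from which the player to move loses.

Label each position W (a win for the player to move) or L (a loss). A position with no legal move is L; any other position is W exactly when some move reaches an L, and L when every move reaches a W.
n=0: no move → L
n=1: →0(L), so W
n=2: →0(L), so W
n=3: →0(L), so W
n=4: →2(W), 3(W) — all W, so L
n=5: →0(L), so W
n=6: →4(L), so W
n=7: →0(L), so W
n=8: →4(L), so W
n=9: →6(W), 8(W) — all W, so L
n=10: →9(L), so W
n=11: →0(L), so W
n=12: →9(L), so W
n=13: →0(L), so W
n=14: →7(W), 12(W), 13(W) — all W, so L
n=15: →14(L), so W
n=16: →14(L), so W
n=17: →0(L), so W
n=18: →9(L), so W
n=19: →0(L), so W
n=20: →10(W), 15(W), 18(W), 19(W) — all W, so L
n=21: →14(L), so W
n=22: →20(L), so W
n=23: →0(L), so W
n=24: →12(W), 21(W), 22(W), 23(W) — all W, so L
n=25: →20(L), so W
n=26: →24(L), so W
n=27: →24(L), so W
L entries with 1 ≤ n ≤ 27 (n=0 is outside the asked range and is not counted): n = 4, 9, 14, 20, 24; that makes 5.

5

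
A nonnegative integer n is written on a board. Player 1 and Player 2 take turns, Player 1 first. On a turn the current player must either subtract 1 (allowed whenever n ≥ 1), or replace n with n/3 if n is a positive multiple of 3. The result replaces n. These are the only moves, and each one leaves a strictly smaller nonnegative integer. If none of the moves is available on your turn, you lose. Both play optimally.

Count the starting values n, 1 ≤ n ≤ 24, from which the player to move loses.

11

Label each position W (a win for the player to move) or L (a loss). A position with no legal move is L; any other position is W exactly when some move reaches an L, and L when every move reaches a W.
n=0: no move → L
n=1: W (go to 0, an L position)
n=2: L (sole option 1(W) is W)
n=3: W (go to 2, an L position)
n=4: L (sole option 3(W) is W)
n=5: W (go to 4, an L position)
n=6: W (go to 2, an L position)
n=7: L (sole option 6(W) is W)
n=8: W (go to 7, an L position)
n=9: L (options 3(W), 8(W) are all W)
n=10: W (go to 9, an L position)
n=11: L (sole option 10(W) is W)
n=12: W (go to 4, an L position)
n=13: L (sole option 12(W) is W)
n=14: W (go to 13, an L position)
n=15: L (options 5(W), 14(W) are all W)
n=16: W (go to 15, an L position)
n=17: L (sole option 16(W) is W)
n=18: W (go to 17, an L position)
n=19: L (sole option 18(W) is W)
n=20: W (go to 19, an L position)
n=21: W (go to 7, an L position)
n=22: L (sole option 21(W) is W)
n=23: W (go to 22, an L position)
n=24: L (options 8(W), 23(W) are all W)
L entries with 1 ≤ n ≤ 24 (n=0 is outside the asked range and is not counted): n = 2, 4, 7, 9, 11, 13, 15, 17, 19, 22, 24; that makes 11.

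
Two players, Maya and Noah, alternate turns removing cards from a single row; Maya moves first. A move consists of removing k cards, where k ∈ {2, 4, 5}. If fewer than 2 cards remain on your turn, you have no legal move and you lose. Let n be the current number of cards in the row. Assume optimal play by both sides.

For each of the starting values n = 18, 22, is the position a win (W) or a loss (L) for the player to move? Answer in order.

18: W, 22: L

Label each position W (a win for the player to move) or L (a loss). A position with no legal move is L; any other position is W exactly when some move reaches an L, and L when every move reaches a W.
n=0: no move → L
n=1: no move → L
n=2: →0(L), so W
n=3: →1(L), so W
n=4: →0(L), so W
n=5: →1(L), so W
n=6: →1(L), so W
n=7: →5(W), 3(W), 2(W) — all W, so L
n=8: →6(W), 4(W), 3(W) — all W, so L
n=9: →7(L), so W
n=10: →8(L), so W
n=11: →7(L), so W
n=12: →8(L), so W
n=13: →8(L), so W
n=14: →12(W), 10(W), 9(W) — all W, so L
n=15: →13(W), 11(W), 10(W) — all W, so L
n=16: →14(L), so W
n=17: →15(L), so W
n=18: →14(L), so W
n=19: →15(L), so W
n=20: →15(L), so W
n=21: →19(W), 17(W), 16(W) — all W, so L
n=22: →20(W), 18(W), 17(W) — all W, so L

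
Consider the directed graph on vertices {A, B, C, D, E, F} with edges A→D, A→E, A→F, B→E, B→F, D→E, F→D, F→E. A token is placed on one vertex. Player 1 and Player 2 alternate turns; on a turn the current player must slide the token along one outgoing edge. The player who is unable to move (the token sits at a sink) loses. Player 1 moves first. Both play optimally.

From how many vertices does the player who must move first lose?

2

Use the standard recursion: the mover loses at a terminal position; elsewhere, the mover wins exactly when some move hands the opponent an L position.
Every edge goes from a vertex to one that appears earlier in the order C, E, D, F, B, A, so processing vertices in that order labels each vertex after all of its successors.
C: no outgoing edge → L
E: no outgoing edge → L
D: W (go to E, an L position)
F: W (go to E, an L position)
B: W (go to E, an L position)
A: W (go to E, an L position)
The L vertices are C, E; that is 2 in all.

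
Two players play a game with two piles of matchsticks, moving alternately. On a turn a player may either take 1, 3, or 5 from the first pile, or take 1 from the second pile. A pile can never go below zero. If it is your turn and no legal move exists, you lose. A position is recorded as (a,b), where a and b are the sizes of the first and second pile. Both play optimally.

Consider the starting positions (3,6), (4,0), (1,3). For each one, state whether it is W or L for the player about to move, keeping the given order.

Use the standard recursion: the mover loses at a terminal position; elsewhere, the mover wins exactly when some move hands the opponent an L position.
No move ever increases a pile, so every position that can arise here has a ≤ 4 and b ≤ 6; it is enough to label the cells with 0 ≤ a ≤ 4 and 0 ≤ b ≤ 6.
Every move lowers a or b (never raises either), so fill the grid row by row in increasing a, and left to right within a row: each cell's successors are then already labelled.
      b=0  b=1  b=2  b=3  b=4  b=5  b=6
a=0:    L    W    L    W    L    W    L
a=1:    W    L    W    L    W    L    W
a=2:    L    W    L    W    L    W    L
a=3:    W    L    W    L    W    L    W
a=4:    L    W    L    W    L    W    L
Cells with no legal move (terminal, hence L): (0,0).
The remaining L cells, each justified by listing all of its moves:
(0,2): L (sole option (0,1)(W) is W)
(0,4): L (sole option (0,3)(W) is W)
(0,6): L (sole option (0,5)(W) is W)
(1,1): L (options (0,1)(W), (1,0)(W) are all W)
(1,3): L (options (0,3)(W), (1,2)(W) are all W)
(1,5): L (options (0,5)(W), (1,4)(W) are all W)
(2,0): L (sole option (1,0)(W) is W)
(2,2): L (options (1,2)(W), (2,1)(W) are all W)
(2,4): L (options (1,4)(W), (2,3)(W) are all W)
(2,6): L (options (1,6)(W), (2,5)(W) are all W)
(3,1): L (options (2,1)(W), (0,1)(W), (3,0)(W) are all W)
(3,3): L (options (2,3)(W), (0,3)(W), (3,2)(W) are all W)
(3,5): L (options (2,5)(W), (0,5)(W), (3,4)(W) are all W)
(4,0): L (options (3,0)(W), (1,0)(W) are all W)
(4,2): L (options (3,2)(W), (1,2)(W), (4,1)(W) are all W)
(4,4): L (options (3,4)(W), (1,4)(W), (4,3)(W) are all W)
(4,6): L (options (3,6)(W), (1,6)(W), (4,5)(W) are all W)
Every other cell has at least one move into one of the L cells above, so it is W.
(3,6): the move to (2,6) reaches an L cell, so W
(4,0): one of the L cells justified above, so L
(1,3): one of the L cells justified above, so L

(3,6): W, (4,0): L, (1,3): L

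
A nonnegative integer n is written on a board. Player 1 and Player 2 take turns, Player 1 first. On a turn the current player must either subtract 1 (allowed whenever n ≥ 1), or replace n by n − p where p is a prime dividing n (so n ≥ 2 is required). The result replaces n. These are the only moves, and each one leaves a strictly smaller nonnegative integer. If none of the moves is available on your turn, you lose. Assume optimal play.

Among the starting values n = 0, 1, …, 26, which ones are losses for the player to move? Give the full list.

Positions with no move are L. A position that does have a move is losing for the player to move precisely when every available move leads to a winning position for the opponent. Fill in the labels:
n=0: no move → L
n=1: W (go to 0, an L position)
n=2: W (go to 0, an L position)
n=3: W (go to 0, an L position)
n=4: L (options 2(W), 3(W) are all W)
n=5: W (go to 0, an L position)
n=6: W (go to 4, an L position)
n=7: W (go to 0, an L position)
n=8: L (options 6(W), 7(W) are all W)
n=9: W (go to 8, an L position)
n=10: W (go to 8, an L position)
n=11: W (go to 0, an L position)
n=12: L (options 9(W), 10(W), 11(W) are all W)
n=13: W (go to 0, an L position)
n=14: W (go to 12, an L position)
n=15: W (go to 12, an L position)
n=16: L (options 14(W), 15(W) are all W)
n=17: W (go to 0, an L position)
n=18: W (go to 16, an L position)
n=19: W (go to 0, an L position)
n=20: L (options 15(W), 18(W), 19(W) are all W)
n=21: W (go to 20, an L position)
n=22: W (go to 20, an L position)
n=23: W (go to 0, an L position)
n=24: L (options 21(W), 22(W), 23(W) are all W)
n=25: W (go to 20, an L position)
n=26: W (go to 24, an L position)
Reading off the rows marked L gives the requested list; there are 7 such values of n.

0, 4, 8, 12, 16, 20, 24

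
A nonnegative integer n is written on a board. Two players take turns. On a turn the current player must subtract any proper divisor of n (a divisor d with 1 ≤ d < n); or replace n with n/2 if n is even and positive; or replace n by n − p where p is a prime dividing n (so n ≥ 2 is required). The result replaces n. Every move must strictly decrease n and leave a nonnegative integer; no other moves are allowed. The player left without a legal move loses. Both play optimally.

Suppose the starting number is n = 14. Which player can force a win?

Classify positions by backward induction: terminal positions (no move available) are L. From any other position, the mover wins iff some move reaches an L.
n=0: no move → L
n=1: no move → L
n=2: can move to 0, which is L ⇒ W
n=3: can move to 0, which is L ⇒ W
n=4: moves to 2(W), 3(W); every one is W ⇒ L
n=5: can move to 0, which is L ⇒ W
n=6: can move to 4, which is L ⇒ W
n=7: can move to 0, which is L ⇒ W
n=8: can move to 4, which is L ⇒ W
n=9: moves to 6(W), 8(W); every one is W ⇒ L
n=10: can move to 9, which is L ⇒ W
n=11: can move to 0, which is L ⇒ W
n=12: can move to 9, which is L ⇒ W
n=13: can move to 0, which is L ⇒ W
n=14: moves to 7(W), 12(W), 13(W); every one is W ⇒ L
The starting position 14 is L: whatever the player to move does, the opponent receives a W position.

The second player wins.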